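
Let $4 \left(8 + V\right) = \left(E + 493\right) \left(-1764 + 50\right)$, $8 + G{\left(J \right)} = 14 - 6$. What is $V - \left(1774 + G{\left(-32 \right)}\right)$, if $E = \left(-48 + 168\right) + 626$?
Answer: $- \frac{1065387}{2} \approx -5.3269 \cdot 10^{5}$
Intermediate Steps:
$G{\left(J \right)} = 0$ ($G{\left(J \right)} = -8 + \left(14 - 6\right) = -8 + 8 = 0$)
$E = 746$ ($E = 120 + 626 = 746$)
$V = - \frac{1061839}{2}$ ($V = -8 + \frac{\left(746 + 493\right) \left(-1764 + 50\right)}{4} = -8 + \frac{1239 \left(-1714\right)}{4} = -8 + \frac{1}{4} \left(-2123646\right) = -8 - \frac{1061823}{2} = - \frac{1061839}{2} \approx -5.3092 \cdot 10^{5}$)
$V - \left(1774 + G{\left(-32 \right)}\right) = - \frac{1061839}{2} - 1774 = - \frac{1065387}{2}$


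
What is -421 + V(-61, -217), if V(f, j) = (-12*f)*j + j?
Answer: -159482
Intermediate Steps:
V(f, j) = j - 12*f*j (V(f, j) = -12*f*j + j = j - 12*f*j)
-421 + V(-61, -217) = -421 - 217*(1 - 12*(-61)) = -421 - 217*(1 + 732) = -421 - 217*733 = -421 - 159061 = -159482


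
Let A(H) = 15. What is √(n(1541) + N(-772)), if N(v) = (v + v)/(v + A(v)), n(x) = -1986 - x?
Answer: I*√2019975015/757 ≈ 59.371*I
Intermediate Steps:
N(v) = 2*v/(15 + v) (N(v) = (v + v)/(v + 15) = (2*v)/(15 + v) = 2*v/(15 + v))
√(n(1541) + N(-772)) = √((-1986 - 1*1541) + 2*(-772)/(15 - 772)) = √((-1986 - 1541) + 2*(-772)/(-757)) = √(-3527 + 2*(-772)*(-1/757)) = √(-3527 + 1544/757) = √(-2668395/757) = I*√2019975015/757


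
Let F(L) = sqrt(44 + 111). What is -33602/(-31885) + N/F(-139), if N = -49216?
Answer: 33602/31885 - 49216*sqrt(155)/155 ≈ -3952.1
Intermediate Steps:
F(L) = sqrt(155)
-33602/(-31885) + N/F(-139) = -33602/(-31885) - 49216*sqrt(155)/155 = -33602*(-1/31885) - 49216*sqrt(155)/155 = 33602/31885 - 49216*sqrt(155)/155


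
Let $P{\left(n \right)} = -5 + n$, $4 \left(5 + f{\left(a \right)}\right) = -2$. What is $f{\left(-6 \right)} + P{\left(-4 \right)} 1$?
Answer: $- \frac{29}{2} \approx -14.5$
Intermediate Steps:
$f{\left(a \right)} = - \frac{11}{2}$ ($f{\left(a \right)} = -5 + \frac{1}{4} \left(-2\right) = -5 - \frac{1}{2} = - \frac{11}{2}$)
$f{\left(-6 \right)} + P{\left(-4 \right)} 1 = - \frac{11}{2} + \left(-5 - 4\right) 1 = - \frac{11}{2} - 9 = - \frac{29}{2}$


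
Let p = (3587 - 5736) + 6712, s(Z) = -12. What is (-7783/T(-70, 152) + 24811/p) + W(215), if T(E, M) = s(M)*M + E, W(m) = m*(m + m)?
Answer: 799065174763/8642322 ≈ 92460.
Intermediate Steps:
W(m) = 2*m² (W(m) = m*(2*m) = 2*m²)
p = 4563 (p = -2149 + 6712 = 4563)
T(E, M) = E - 12*M (T(E, M) = -12*M + E = E - 12*M)
(-7783/T(-70, 152) + 24811/p) + W(215) = (-7783/(-70 - 12*152) + 24811/4563) + 2*215² = (-7783/(-70 - 1824) + 24811*(1/4563)) + 2*46225 = (-7783/(-1894) + 24811/4563) + 92450 = (-7783*(-1/1894) + 24811/4563) + 92450 = (7783/1894 + 24811/4563) + 92450 = 82505863/8642322 + 92450 = 799065174763/8642322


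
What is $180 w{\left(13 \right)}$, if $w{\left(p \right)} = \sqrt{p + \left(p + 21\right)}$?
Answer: $180 \sqrt{47} \approx 1234.0$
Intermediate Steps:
$w{\left(p \right)} = \sqrt{21 + 2 p}$ ($w{\left(p \right)} = \sqrt{p + \left(21 + p\right)} = \sqrt{21 + 2 p}$)
$180 w{\left(13 \right)} = 180 \sqrt{21 + 2 \cdot 13} = 180 \sqrt{21 + 26} = 180 \sqrt{47}$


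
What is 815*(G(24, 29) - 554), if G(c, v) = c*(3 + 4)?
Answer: -314590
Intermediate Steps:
G(c, v) = 7*c (G(c, v) = c*7 = 7*c)
815*(G(24, 29) - 554) = 815*(7*24 - 554) = 815*(168 - 554) = 815*(-386) = -314590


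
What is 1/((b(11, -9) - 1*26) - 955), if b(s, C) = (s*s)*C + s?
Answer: -1/2059 ≈ -0.00048567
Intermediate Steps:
b(s, C) = s + C*s² (b(s, C) = s²*C + s = C*s² + s = s + C*s²)
1/((b(11, -9) - 1*26) - 955) = 1/((11*(1 - 9*11) - 1*26) - 955) = 1/((11*(1 - 99) - 26) - 955) = 1/((11*(-98) - 26) - 955) = 1/((-1078 - 26) - 955) = 1/(-1104 - 955) = 1/(-2059) = -1/2059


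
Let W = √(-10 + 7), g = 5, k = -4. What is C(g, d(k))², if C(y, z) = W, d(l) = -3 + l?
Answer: -3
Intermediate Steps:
W = I*√3 (W = √(-3) = I*√3 ≈ 1.732*I)
C(y, z) = I*√3
C(g, d(k))² = (I*√3)² = -3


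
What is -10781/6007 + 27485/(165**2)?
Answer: -25682066/32708115 ≈ -0.78519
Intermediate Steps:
-10781/6007 + 27485/(165**2) = -10781*1/6007 + 27485/27225 = -10781/6007 + 27485*(1/27225) = -10781/6007 + 5497/5445 = -25682066/32708115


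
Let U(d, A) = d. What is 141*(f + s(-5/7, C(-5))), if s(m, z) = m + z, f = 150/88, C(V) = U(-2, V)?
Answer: -43851/308 ≈ -142.37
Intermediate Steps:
C(V) = -2
f = 75/44 (f = 150*(1/88) = 75/44 ≈ 1.7045)
141*(f + s(-5/7, C(-5))) = 141*(75/44 + (-5/7 - 2)) = 141*(75/44 - 19/7) = 141*(-311/308) = -43851/308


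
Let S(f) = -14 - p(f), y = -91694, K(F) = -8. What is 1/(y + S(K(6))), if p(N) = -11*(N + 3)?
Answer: -1/91763 ≈ -1.0898e-5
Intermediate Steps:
p(N) = -33 - 11*N (p(N) = -11*(3 + N) = -33 - 11*N)
S(f) = 19 + 11*f (S(f) = -14 - (-33 - 11*f) = -14 + (33 + 11*f) = 19 + 11*f)
1/(y + S(K(6))) = 1/(-91694 + (19 + 11*(-8))) = 1/(-91694 + (19 - 88)) = 1/(-91694 - 69) = 1/(-91763) = -1/91763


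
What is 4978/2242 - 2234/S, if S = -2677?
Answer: 482493/157943 ≈ 3.0549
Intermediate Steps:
4978/2242 - 2234/S = 4978/2242 - 2234/(-2677) = 4978*(1/2242) - 2234*(-1/2677) = 131/59 + 2234/2677 = 482493/157943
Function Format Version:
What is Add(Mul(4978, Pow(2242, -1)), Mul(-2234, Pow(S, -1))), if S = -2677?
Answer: Rational(482493, 157943) ≈ 3.0549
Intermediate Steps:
Add(Mul(4978, Pow(2242, -1)), Mul(-2234, Pow(S, -1))) = Add(Mul(4978, Pow(2242, -1)), Mul(-2234, Pow(-2677, -1))) = Add(Mul(4978, Rational(1, 2242)), Mul(-2234, Rational(-1, 2677))) = Add(Rational(131, 59), Rational(2234, 2677)) = Rational(482493, 157943)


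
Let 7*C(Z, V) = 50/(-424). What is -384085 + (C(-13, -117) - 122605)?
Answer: -751927985/1484 ≈ -5.0669e+5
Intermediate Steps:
C(Z, V) = -25/1484 (C(Z, V) = (50/(-424))/7 = (50*(-1/424))/7 = (⅐)*(-25/212) = -25/1484)
-384085 + (C(-13, -117) - 122605) = -384085 + (-25/1484 - 122605) = -384085 - 181945845/1484 = -751927985/1484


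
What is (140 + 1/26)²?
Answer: 13256881/676 ≈ 19611.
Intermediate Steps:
(140 + 1/26)² = (3641/26)² = 13256881/676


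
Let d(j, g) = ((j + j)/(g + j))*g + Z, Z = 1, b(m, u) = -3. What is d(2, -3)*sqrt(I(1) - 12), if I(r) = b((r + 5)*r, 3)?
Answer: 13*I*sqrt(15) ≈ 50.349*I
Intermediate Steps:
I(r) = -3
d(j, g) = 1 + 2*g*j/(g + j) (d(j, g) = ((j + j)/(g + j))*g + 1 = ((2*j)/(g + j))*g + 1 = (2*j/(g + j))*g + 1 = 2*g*j/(g + j) + 1 = 1 + 2*g*j/(g + j))
d(2, -3)*sqrt(I(1) - 12) = ((-3 + 2 + 2*(-3)*2)/(-3 + 2))*sqrt(-3 - 12) = ((-3 + 2 - 12)/(-1))*sqrt(-15) = (-1*(-13))*(I*sqrt(15)) = 13*(I*sqrt(15)) = 13*I*sqrt(15)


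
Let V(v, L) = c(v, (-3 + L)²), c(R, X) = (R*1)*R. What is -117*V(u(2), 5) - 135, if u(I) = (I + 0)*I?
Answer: -2007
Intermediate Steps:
c(R, X) = R² (c(R, X) = R*R = R²)
u(I) = I² (u(I) = I*I = I²)
V(v, L) = v²
-117*V(u(2), 5) - 135 = -117*(2²)² - 135 = -117*4² - 135 = -117*16 - 135 = -1872 - 135 = -2007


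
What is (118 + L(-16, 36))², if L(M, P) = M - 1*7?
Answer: 9025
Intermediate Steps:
L(M, P) = -7 + M (L(M, P) = M - 7 = -7 + M)
(118 + L(-16, 36))² = (118 + (-7 - 16))² = (118 - 23)² = 95² = 9025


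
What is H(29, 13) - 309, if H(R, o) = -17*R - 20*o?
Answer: -1062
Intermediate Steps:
H(R, o) = -20*o - 17*R
H(29, 13) - 309 = (-20*13 - 17*29) - 309 = (-260 - 493) - 309 = -753 - 309 = -1062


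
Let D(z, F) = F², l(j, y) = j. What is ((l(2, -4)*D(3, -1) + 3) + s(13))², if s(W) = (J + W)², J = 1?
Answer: 40401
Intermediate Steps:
s(W) = (1 + W)²
((l(2, -4)*D(3, -1) + 3) + s(13))² = ((2*(-1)² + 3) + (1 + 13)²)² = ((2*1 + 3) + 14²)² = ((2 + 3) + 196)² = (5 + 196)² = 201² = 40401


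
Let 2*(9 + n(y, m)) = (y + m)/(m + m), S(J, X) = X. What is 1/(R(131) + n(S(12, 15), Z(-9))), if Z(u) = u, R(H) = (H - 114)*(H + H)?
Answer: 6/26669 ≈ 0.00022498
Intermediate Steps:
R(H) = 2*H*(-114 + H) (R(H) = (-114 + H)*(2*H) = 2*H*(-114 + H))
n(y, m) = -9 + (m + y)/(4*m) (n(y, m) = -9 + ((y + m)/(m + m))/2 = -9 + ((m + y)/((2*m)))/2 = -9 + ((m + y)*(1/(2*m)))/2 = -9 + ((m + y)/(2*m))/2 = -9 + (m + y)/(4*m))
1/(R(131) + n(S(12, 15), Z(-9))) = 1/(2*131*(-114 + 131) + (¼)*(15 - 35*(-9))/(-9)) = 1/(2*131*17 + (¼)*(-⅑)*(15 + 315)) = 1/(4454 + (¼)*(-⅑)*330) = 1/(4454 - 55/6) = 1/(26669/6) = 6/26669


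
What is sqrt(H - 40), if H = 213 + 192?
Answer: sqrt(365) ≈ 19.105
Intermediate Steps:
H = 405
sqrt(H - 40) = sqrt(405 - 40) = sqrt(365)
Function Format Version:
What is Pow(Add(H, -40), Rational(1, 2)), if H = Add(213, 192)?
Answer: Pow(365, Rational(1, 2)) ≈ 19.105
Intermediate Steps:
H = 405
Pow(Add(H, -40), Rational(1, 2)) = Pow(Add(405, -40), Rational(1, 2)) = Pow(365, Rational(1, 2))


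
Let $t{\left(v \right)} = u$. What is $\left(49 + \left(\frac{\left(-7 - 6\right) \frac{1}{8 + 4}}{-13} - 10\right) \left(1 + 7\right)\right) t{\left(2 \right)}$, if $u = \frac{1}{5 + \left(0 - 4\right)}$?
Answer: $- \frac{91}{3} \approx -30.333$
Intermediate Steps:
$u = 1$ ($u = \frac{1}{5 + \left(0 - 4\right)} = \frac{1}{5 - 4} = 1^{-1} = 1$)
$t{\left(v \right)} = 1$
$\left(49 + \left(\frac{\left(-7 - 6\right) \frac{1}{8 + 4}}{-13} - 10\right) \left(1 + 7\right)\right) t{\left(2 \right)} = \left(49 + \left(\frac{\left(-7 - 6\right) \frac{1}{8 + 4}}{-13} - 10\right) \left(1 + 7\right)\right) 1 = \left(49 + \left(- \frac{13}{12} \left(- \frac{1}{13}\right) - 10\right) 8\right) 1 = \left(49 + \left(\left(-13\right) \frac{1}{12} \left(- \frac{1}{13}\right) - 10\right) 8\right) 1 = \left(49 + \left(\left(- \frac{13}{12}\right) \left(- \frac{1}{13}\right) - 10\right) 8\right) 1 = \left(49 + \left(\frac{1}{12} - 10\right) 8\right) 1 = \left(49 - \frac{238}{3}\right) 1 = \left(- \frac{91}{3}\right) 1 = - \frac{91}{3}$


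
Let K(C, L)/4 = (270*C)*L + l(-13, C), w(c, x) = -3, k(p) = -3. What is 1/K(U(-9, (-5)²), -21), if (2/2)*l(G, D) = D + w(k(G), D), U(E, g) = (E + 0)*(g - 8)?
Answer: 1/3469416 ≈ 2.8823e-7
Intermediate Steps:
U(E, g) = E*(-8 + g)
l(G, D) = -3 + D (l(G, D) = D - 3 = -3 + D)
K(C, L) = -12 + 4*C + 1080*C*L (K(C, L) = 4*((270*C)*L + (-3 + C)) = 4*(270*C*L + (-3 + C)) = 4*(-3 + C + 270*C*L) = -12 + 4*C + 1080*C*L)
1/K(U(-9, (-5)²), -21) = 1/(-12 + 4*(-9*(-8 + (-5)²)) + 1080*(-9*(-8 + (-5)²))*(-21)) = 1/(-12 + 4*(-9*(-8 + 25)) + 1080*(-9*(-8 + 25))*(-21)) = 1/(-12 + 4*(-9*17) + 1080*(-9*17)*(-21)) = 1/(-12 + 4*(-153) + 1080*(-153)*(-21)) = 1/(-12 - 612 + 3470040) = 1/3469416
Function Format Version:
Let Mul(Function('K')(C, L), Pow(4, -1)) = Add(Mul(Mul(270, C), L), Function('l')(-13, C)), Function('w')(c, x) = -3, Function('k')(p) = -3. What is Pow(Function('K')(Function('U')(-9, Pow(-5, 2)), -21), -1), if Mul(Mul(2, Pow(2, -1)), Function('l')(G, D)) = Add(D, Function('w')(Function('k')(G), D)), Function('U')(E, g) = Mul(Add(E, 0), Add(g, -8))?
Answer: Rational(1, 3469416) ≈ 2.8823e-7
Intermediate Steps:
Function('U')(E, g) = Mul(E, Add(-8, g))
Function('l')(G, D) = Add(-3, D) (Function('l')(G, D) = Add(D, -3) = Add(-3, D))
Function('K')(C, L) = Add(-12, Mul(4, C), Mul(1080, C, L)) (Function('K')(C, L) = Mul(4, Add(Mul(Mul(270, C), L), Add(-3, C))) = Mul(4, Add(Mul(270, C, L), Add(-3, C))) = Mul(4, Add(-3, C, Mul(270, C, L))) = Add(-12, Mul(4, C), Mul(1080, C, L)))
Pow(Function('K')(Function('U')(-9, Pow(-5, 2)), -21), -1) = Pow(Add(-12, Mul(4, Mul(-9, Add(-8, Pow(-5, 2)))), Mul(1080, Mul(-9, Add(-8, Pow(-5, 2))), -21)), -1) = Pow(Add(-12, Mul(4, Mul(-9, Add(-8, 25))), Mul(1080, Mul(-9, Add(-8, 25)), -21)), -1) = Pow(Add(-12, Mul(4, Mul(-9, 17)), Mul(1080, Mul(-9, 17), -21)), -1) = Pow(Add(-12, Mul(4, -153), Mul(1080, -153, -21)), -1) = Pow(Add(-12, -612, 3470040), -1) = Pow(3469416, -1) = Rational(1, 3469416)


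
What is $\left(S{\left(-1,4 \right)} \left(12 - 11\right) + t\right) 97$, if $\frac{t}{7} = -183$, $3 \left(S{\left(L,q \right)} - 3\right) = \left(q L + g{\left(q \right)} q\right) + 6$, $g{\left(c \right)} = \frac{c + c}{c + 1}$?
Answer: $- \frac{618472}{5} \approx -1.2369 \cdot 10^{5}$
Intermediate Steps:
$g{\left(c \right)} = \frac{2 c}{1 + c}$
$S{\left(L,q \right)} = 5 + \frac{L q}{3} + \frac{2 q^{2}}{3 \left(1 + q\right)}$ ($S{\left(L,q \right)} = 3 + \frac{\left(q L + \frac{2 q}{1 + q} q\right) + 6}{3} = 3 + \frac{\left(L q + \frac{2 q^{2}}{1 + q}\right) + 6}{3} = 3 + \frac{6 + L q + \frac{2 q^{2}}{1 + q}}{3} = 3 + \left(2 + \frac{L q}{3} + \frac{2 q^{2}}{3 \left(1 + q\right)}\right) = 5 + \frac{L q}{3} + \frac{2 q^{2}}{3 \left(1 + q\right)}$)
$t = -1281$ ($t = 7 \left(-183\right) = -1281$)
$\left(S{\left(-1,4 \right)} \left(12 - 11\right) + t\right) 97 = \left(\frac{2 \cdot 4^{2} + \left(1 + 4\right) \left(15 - 4\right)}{3 \left(1 + 4\right)} \left(12 - 11\right) - 1281\right) 97 = \left(\frac{2 \cdot 16 + 5 \left(15 - 4\right)}{3 \cdot 5} \cdot 1 - 1281\right) 97 = \left(\frac{1}{3} \cdot \frac{1}{5} \left(32 + 5 \cdot 11\right) 1 - 1281\right) 97 = \left(\frac{1}{3} \cdot \frac{1}{5} \left(32 + 55\right) 1 - 1281\right) 97 = \left(\frac{1}{3} \cdot \frac{1}{5} \cdot 87 \cdot 1 - 1281\right) 97 = \left(\frac{29}{5} \cdot 1 - 1281\right) 97 = \left(\frac{29}{5} - 1281\right) 97 = \left(- \frac{6376}{5}\right) 97 = - \frac{618472}{5}$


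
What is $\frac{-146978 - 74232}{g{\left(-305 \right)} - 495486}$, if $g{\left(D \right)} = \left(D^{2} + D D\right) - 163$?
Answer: $\frac{221210}{309599} \approx 0.71451$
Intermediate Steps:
$g{\left(D \right)} = -163 + 2 D^{2}$ ($g{\left(D \right)} = \left(D^{2} + D^{2}\right) - 163 = 2 D^{2} - 163 = -163 + 2 D^{2}$)
$\frac{-146978 - 74232}{g{\left(-305 \right)} - 495486} = \frac{-146978 - 74232}{\left(-163 + 2 \left(-305\right)^{2}\right) - 495486} = - \frac{221210}{\left(-163 + 2 \cdot 93025\right) - 495486} = - \frac{221210}{\left(-163 + 186050\right) - 495486} = - \frac{221210}{185887 - 495486} = - \frac{221210}{-309599} = \left(-221210\right) \left(- \frac{1}{309599}\right) = \frac{221210}{309599}$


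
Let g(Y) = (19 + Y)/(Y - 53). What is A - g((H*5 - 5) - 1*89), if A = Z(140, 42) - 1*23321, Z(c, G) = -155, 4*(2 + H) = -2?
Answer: -7489019/319 ≈ -23477.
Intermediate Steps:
H = -5/2 (H = -2 + (¼)*(-2) = -2 - ½ = -5/2 ≈ -2.5000)
g(Y) = (19 + Y)/(-53 + Y)
A = -23476 (A = -155 - 1*23321 = -155 - 23321 = -23476)
A - g((H*5 - 5) - 1*89) = -23476 - (19 + ((-5/2*5 - 5) - 1*89))/(-53 + ((-5/2*5 - 5) - 1*89)) = -23476 - (19 + ((-25/2 - 5) - 89))/(-53 + ((-25/2 - 5) - 89)) = -23476 - (19 + (-35/2 - 89))/(-53 + (-35/2 - 89)) = -23476 - (19 - 213/2)/(-53 - 213/2) = -23476 - (-175)/((-319/2)*2) = -23476 - (-2)*(-175)/(319*2) = -23476 - 1*175/319 = -23476 - 175/319 = -7489019/319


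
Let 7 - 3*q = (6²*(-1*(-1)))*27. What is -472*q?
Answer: 455480/3 ≈ 1.5183e+5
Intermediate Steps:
q = -965/3 (q = 7/3 - 6²*(-1*(-1))*27/3 = 7/3 - 36*1*27/3 = 7/3 - 12*27 = 7/3 - ⅓*972 = 7/3 - 324 = -965/3 ≈ -321.67)
-472*q = -472*(-965/3) = 455480/3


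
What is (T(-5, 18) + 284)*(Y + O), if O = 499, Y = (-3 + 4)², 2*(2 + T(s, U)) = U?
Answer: 145500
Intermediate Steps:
T(s, U) = -2 + U/2
Y = 1 (Y = 1² = 1)
(T(-5, 18) + 284)*(Y + O) = ((-2 + (½)*18) + 284)*(1 + 499) = ((-2 + 9) + 284)*500 = (7 + 284)*500 = 291*500 = 145500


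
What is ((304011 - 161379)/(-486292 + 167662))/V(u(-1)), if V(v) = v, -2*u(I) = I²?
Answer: 47544/53105 ≈ 0.89528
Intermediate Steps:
u(I) = -I²/2
((304011 - 161379)/(-486292 + 167662))/V(u(-1)) = ((304011 - 161379)/(-486292 + 167662))/((-½*(-1)²)) = (142632/(-318630))/((-½*1)) = (142632*(-1/318630))/(-½) = -23772/53105*(-2) = 47544/53105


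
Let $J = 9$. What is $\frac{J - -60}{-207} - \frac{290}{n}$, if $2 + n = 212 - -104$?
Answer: $- \frac{592}{471} \approx -1.2569$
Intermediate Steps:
$n = 314$ ($n = -2 + \left(212 - -104\right) = -2 + \left(212 + 104\right) = -2 + 316 = 314$)
$\frac{J - -60}{-207} - \frac{290}{n} = \frac{9 - -60}{-207} - \frac{290}{314} = \left(9 + 60\right) \left(- \frac{1}{207}\right) - \frac{145}{157} = 69 \left(- \frac{1}{207}\right) - \frac{145}{157} = - \frac{1}{3} - \frac{145}{157} = - \frac{592}{471}$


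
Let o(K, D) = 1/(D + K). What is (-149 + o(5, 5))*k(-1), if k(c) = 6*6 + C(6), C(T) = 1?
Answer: -55093/10 ≈ -5509.3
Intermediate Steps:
k(c) = 37 (k(c) = 6*6 + 1 = 36 + 1 = 37)
(-149 + o(5, 5))*k(-1) = (-149 + 1/(5 + 5))*37 = (-149 + 1/10)*37 = -1489/10*37 = -55093/10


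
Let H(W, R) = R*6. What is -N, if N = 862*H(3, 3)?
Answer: -15516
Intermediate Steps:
H(W, R) = 6*R
N = 15516 (N = 862*(6*3) = 862*18 = 15516)
-N = -1*15516 = -15516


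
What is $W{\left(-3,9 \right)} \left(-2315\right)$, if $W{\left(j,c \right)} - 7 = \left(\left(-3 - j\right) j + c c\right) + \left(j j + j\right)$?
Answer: $-217610$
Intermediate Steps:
$W{\left(j,c \right)} = 7 + j + c^{2} + j^{2} + j \left(-3 - j\right)$ ($W{\left(j,c \right)} = 7 + \left(\left(\left(-3 - j\right) j + c c\right) + \left(j j + j\right)\right) = 7 + \left(\left(j \left(-3 - j\right) + c^{2}\right) + \left(j^{2} + j\right)\right) = 7 + \left(\left(c^{2} + j \left(-3 - j\right)\right) + \left(j + j^{2}\right)\right) = 7 + \left(j + c^{2} + j^{2} + j \left(-3 - j\right)\right) = 7 + j + c^{2} + j^{2} + j \left(-3 - j\right)$)
$W{\left(-3,9 \right)} \left(-2315\right) = \left(7 + 9^{2} - -6\right) \left(-2315\right) = \left(7 + 81 + 6\right) \left(-2315\right) = 94 \left(-2315\right) = -217610$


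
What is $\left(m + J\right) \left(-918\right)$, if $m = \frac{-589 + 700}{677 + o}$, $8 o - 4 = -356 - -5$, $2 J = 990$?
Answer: $- \frac{62276202}{137} \approx -4.5457 \cdot 10^{5}$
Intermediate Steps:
$J = 495$ ($J = \frac{1}{2} \cdot 990 = 495$)
$o = - \frac{347}{8}$ ($o = \frac{1}{2} + \frac{-356 - -5}{8} = \frac{1}{2} + \frac{-356 + 5}{8} = \frac{1}{2} + \frac{1}{8} \left(-351\right) = \frac{1}{2} - \frac{351}{8} = - \frac{347}{8} \approx -43.375$)
$m = \frac{24}{137}$ ($m = \frac{-589 + 700}{677 - \frac{347}{8}} = \frac{111}{\frac{5069}{8}} = 111 \cdot \frac{8}{5069} = \frac{24}{137} \approx 0.17518$)
$\left(m + J\right) \left(-918\right) = \left(\frac{24}{137} + 495\right) \left(-918\right) = \frac{67839}{137} \left(-918\right) = - \frac{62276202}{137}$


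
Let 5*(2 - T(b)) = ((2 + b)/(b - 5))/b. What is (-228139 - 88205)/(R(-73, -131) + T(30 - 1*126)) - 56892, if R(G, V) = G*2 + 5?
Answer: -184018776636/3369313 ≈ -54616.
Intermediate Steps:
R(G, V) = 5 + 2*G (R(G, V) = 2*G + 5 = 5 + 2*G)
T(b) = 2 - (2 + b)/(5*b*(-5 + b)) (T(b) = 2 - (2 + b)/(b - 5)/(5*b) = 2 - (2 + b)/(-5 + b)/(5*b) = 2 - (2 + b)/(5*b*(-5 + b)))
(-228139 - 88205)/(R(-73, -131) + T(30 - 1*126)) - 56892 = (-228139 - 88205)/((5 + 2*(-73)) + (-2 - 51*(30 - 1*126) + 10*(30 - 1*126)²)/(5*(30 - 1*126)*(-5 + (30 - 1*126)))) - 56892 = -316344/((5 - 146) + (-2 - 51*(30 - 126) + 10*(30 - 126)²)/(5*(30 - 126)*(-5 + (30 - 126)))) - 56892 = -316344/(-141 + (⅕)*(-2 - 51*(-96) + 10*(-96)²)/(-96*(-5 - 96))) - 56892 = -316344/(-141 + (⅕)*(-1/96)*(-2 + 4896 + 10*9216)/(-101)) - 56892 = -316344/(-141 + (⅕)*(-1/96)*(-1/101)*(-2 + 4896 + 92160)) - 56892 = -316344/(-141 + (⅕)*(-1/96)*(-1/101)*97054) - 56892 = -316344/(-141 + 48527/24240) - 56892 = -316344/(-3369313/24240) - 56892 = -316344*(-24240/3369313) - 56892 = 7668178560/3369313 - 56892 = -184018776636/3369313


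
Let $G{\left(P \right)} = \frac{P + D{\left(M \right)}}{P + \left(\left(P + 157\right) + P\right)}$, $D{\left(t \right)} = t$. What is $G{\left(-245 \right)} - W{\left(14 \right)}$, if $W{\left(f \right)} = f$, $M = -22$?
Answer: $- \frac{7825}{578} \approx -13.538$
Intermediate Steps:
$G{\left(P \right)} = \frac{-22 + P}{157 + 3 P}$ ($G{\left(P \right)} = \frac{P - 22}{P + \left(\left(P + 157\right) + P\right)} = \frac{-22 + P}{P + \left(\left(157 + P\right) + P\right)} = \frac{-22 + P}{P + \left(157 + 2 P\right)} = \frac{-22 + P}{157 + 3 P}$)
$G{\left(-245 \right)} - W{\left(14 \right)} = \frac{-22 - 245}{157 + 3 \left(-245\right)} - 14 = \frac{1}{157 - 735} \left(-267\right) - 14 = \frac{1}{-578} \left(-267\right) - 14 = \left(- \frac{1}{578}\right) \left(-267\right) - 14 = \frac{267}{578} - 14 = - \frac{7825}{578}$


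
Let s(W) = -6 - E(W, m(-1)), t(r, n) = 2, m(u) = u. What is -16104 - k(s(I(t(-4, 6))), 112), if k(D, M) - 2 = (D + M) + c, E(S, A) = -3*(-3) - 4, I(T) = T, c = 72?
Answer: -16279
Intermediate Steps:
E(S, A) = 5 (E(S, A) = 9 - 4 = 5)
s(W) = -11 (s(W) = -6 - 1*5 = -6 - 5 = -11)
k(D, M) = 74 + D + M (k(D, M) = 2 + ((D + M) + 72) = 2 + (72 + D + M) = 74 + D + M)
-16104 - k(s(I(t(-4, 6))), 112) = -16104 - (74 - 11 + 112) = -16104 - 1*175 = -16104 - 175 = -16279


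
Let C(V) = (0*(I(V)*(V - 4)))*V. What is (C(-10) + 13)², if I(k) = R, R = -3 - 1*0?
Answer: 169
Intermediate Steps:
R = -3 (R = -3 + 0 = -3)
I(k) = -3
C(V) = 0 (C(V) = (0*(-3*(V - 4)))*V = (0*(-3*(-4 + V)))*V = (0*(12 - 3*V))*V = 0*V = 0)
(C(-10) + 13)² = (0 + 13)² = 13² = 169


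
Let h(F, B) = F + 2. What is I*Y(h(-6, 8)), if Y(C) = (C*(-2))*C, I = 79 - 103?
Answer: 768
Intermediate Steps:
h(F, B) = 2 + F
I = -24
Y(C) = -2*C² (Y(C) = (-2*C)*C = -2*C²)
I*Y(h(-6, 8)) = -(-48)*(2 - 6)² = -(-48)*(-4)² = -(-48)*16 = -24*(-32) = 768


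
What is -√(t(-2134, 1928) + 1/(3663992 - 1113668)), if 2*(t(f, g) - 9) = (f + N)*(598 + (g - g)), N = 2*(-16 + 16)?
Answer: -I*√1037505008716230327/1275162 ≈ -798.79*I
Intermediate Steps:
N = 0 (N = 2*0 = 0)
t(f, g) = 9 + 299*f (t(f, g) = 9 + ((f + 0)*(598 + (g - g)))/2 = 9 + (f*(598 + 0))/2 = 9 + (f*598)/2 = 9 + (598*f)/2 = 9 + 299*f)
-√(t(-2134, 1928) + 1/(3663992 - 1113668)) = -√((9 + 299*(-2134)) + 1/(3663992 - 1113668)) = -√((9 - 638066) + 1/2550324) = -√(-638057 + 1/2550324) = -√(-1627252080467/2550324) = -I*√1037505008716230327/1275162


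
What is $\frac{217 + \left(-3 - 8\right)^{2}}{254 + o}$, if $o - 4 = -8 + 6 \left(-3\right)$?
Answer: $\frac{169}{116} \approx 1.4569$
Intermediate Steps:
$o = -22$ ($o = 4 + \left(-8 + 6 \left(-3\right)\right) = 4 - 26 = -22$)
$\frac{217 + \left(-3 - 8\right)^{2}}{254 + o} = \frac{217 + \left(-3 - 8\right)^{2}}{254 - 22} = \frac{217 + \left(-11\right)^{2}}{232} = \left(217 + 121\right) \frac{1}{232} = 338 \cdot \frac{1}{232} = \frac{169}{116}$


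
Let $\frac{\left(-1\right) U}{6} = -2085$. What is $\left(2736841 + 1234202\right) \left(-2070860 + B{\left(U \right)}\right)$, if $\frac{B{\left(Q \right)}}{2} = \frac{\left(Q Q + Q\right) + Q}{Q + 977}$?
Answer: $- \frac{109666859316638940}{13487} \approx -8.1313 \cdot 10^{12}$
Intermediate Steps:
$U = 12510$ ($U = \left(-6\right) \left(-2085\right) = 12510$)
$B{\left(Q \right)} = \frac{2 \left(Q^{2} + 2 Q\right)}{977 + Q}$ ($B{\left(Q \right)} = 2 \frac{\left(Q Q + Q\right) + Q}{Q + 977} = 2 \frac{\left(Q^{2} + Q\right) + Q}{977 + Q} = 2 \frac{\left(Q + Q^{2}\right) + Q}{977 + Q} = 2 \frac{Q^{2} + 2 Q}{977 + Q} = \frac{2 \left(Q^{2} + 2 Q\right)}{977 + Q}$)
$\left(2736841 + 1234202\right) \left(-2070860 + B{\left(U \right)}\right) = \left(2736841 + 1234202\right) \left(-2070860 + 2 \cdot 12510 \frac{1}{977 + 12510} \left(2 + 12510\right)\right) = 3971043 \left(-2070860 + 2 \cdot 12510 \cdot \frac{1}{13487} \cdot 12512\right) = 3971043 \left(-2070860 + \frac{313050240}{13487}\right) = 3971043 \left(- \frac{27616638580}{13487}\right) = - \frac{109666859316638940}{13487}$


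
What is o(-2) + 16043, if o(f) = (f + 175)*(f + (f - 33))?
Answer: 9642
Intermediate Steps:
o(f) = (-33 + 2*f)*(175 + f) (o(f) = (175 + f)*(f + (-33 + f)) = (175 + f)*(-33 + 2*f) = (-33 + 2*f)*(175 + f))
o(-2) + 16043 = (-5775 + 2*(-2)² + 317*(-2)) + 16043 = (-5775 + 2*4 - 634) + 16043 = (-5775 + 8 - 634) + 16043 = -6401 + 16043 = 9642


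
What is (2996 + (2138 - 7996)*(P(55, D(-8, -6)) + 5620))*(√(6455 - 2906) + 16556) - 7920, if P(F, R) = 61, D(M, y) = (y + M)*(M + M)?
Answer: -550922463832 - 432591926*√21 ≈ -5.5290e+11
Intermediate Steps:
D(M, y) = 2*M*(M + y) (D(M, y) = (M + y)*(2*M) = 2*M*(M + y))
(2996 + (2138 - 7996)*(P(55, D(-8, -6)) + 5620))*(√(6455 - 2906) + 16556) - 7920 = (2996 + (2138 - 7996)*(61 + 5620))*(√(6455 - 2906) + 16556) - 7920 = (2996 - 5858*5681)*(√3549 + 16556) - 7920 = (2996 - 33279298)*(13*√21 + 16556) - 7920 = -33276302*(16556 + 13*√21) - 7920 = (-550922455912 - 432591926*√21) - 7920 = -550922463832 - 432591926*√21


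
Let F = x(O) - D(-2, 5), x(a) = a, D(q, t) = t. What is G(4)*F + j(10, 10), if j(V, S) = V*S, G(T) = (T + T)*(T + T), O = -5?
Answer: -540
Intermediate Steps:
F = -10 (F = -5 - 1*5 = -5 - 5 = -10)
G(T) = 4*T² (G(T) = (2*T)*(2*T) = 4*T²)
j(V, S) = S*V
G(4)*F + j(10, 10) = (4*4²)*(-10) + 10*10 = (4*16)*(-10) + 100 = 64*(-10) + 100 = -640 + 100 = -540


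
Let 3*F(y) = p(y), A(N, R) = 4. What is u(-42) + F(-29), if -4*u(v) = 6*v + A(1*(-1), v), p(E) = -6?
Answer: 60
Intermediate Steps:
F(y) = -2 (F(y) = (⅓)*(-6) = -2)
u(v) = -1 - 3*v/2 (u(v) = -(6*v + 4)/4 = -(4 + 6*v)/4 = -1 - 3*v/2)
u(-42) + F(-29) = (-1 - 3/2*(-42)) - 2 = (-1 + 63) - 2 = 62 - 2 = 60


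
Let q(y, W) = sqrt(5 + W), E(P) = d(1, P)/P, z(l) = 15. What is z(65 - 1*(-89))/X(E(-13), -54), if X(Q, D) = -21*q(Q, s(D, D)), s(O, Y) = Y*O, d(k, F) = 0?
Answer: -5*sqrt(2921)/20447 ≈ -0.013216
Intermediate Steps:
s(O, Y) = O*Y
E(P) = 0 (E(P) = 0/P = 0)
X(Q, D) = -21*sqrt(5 + D**2) (X(Q, D) = -21*sqrt(5 + D*D) = -21*sqrt(5 + D**2))
z(65 - 1*(-89))/X(E(-13), -54) = 15/((-21*sqrt(5 + (-54)**2))) = 15/((-21*sqrt(5 + 2916))) = 15/((-21*sqrt(2921))) = 15*(-sqrt(2921)/61341) = -5*sqrt(2921)/20447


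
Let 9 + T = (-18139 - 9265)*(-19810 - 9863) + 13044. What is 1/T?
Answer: 1/813171927 ≈ 1.2298e-9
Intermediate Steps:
T = 813171927 (T = -9 + ((-18139 - 9265)*(-19810 - 9863) + 13044) = -9 + (-27404*(-29673) + 13044) = -9 + (813158892 + 13044) = -9 + 813171936 = 813171927)
1/T = 1/813171927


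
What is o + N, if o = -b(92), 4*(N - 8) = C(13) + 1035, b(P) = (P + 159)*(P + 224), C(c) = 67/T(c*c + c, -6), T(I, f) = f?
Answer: -1897249/24 ≈ -79052.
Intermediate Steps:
C(c) = -67/6 (C(c) = 67/(-6) = 67*(-1/6) = -67/6)
b(P) = (159 + P)*(224 + P)
N = 6335/24 (N = 8 + (-67/6 + 1035)/4 = 8 + (1/4)*(6143/6) = 8 + 6143/24 = 6335/24 ≈ 263.96)
o = -79316 (o = -(35616 + 92**2 + 383*92) = -(35616 + 8464 + 35236) = -1*79316 = -79316)
o + N = -79316 + 6335/24 = -1897249/24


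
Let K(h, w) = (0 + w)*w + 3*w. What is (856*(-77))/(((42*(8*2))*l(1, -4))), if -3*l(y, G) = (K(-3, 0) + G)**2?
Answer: 1177/64 ≈ 18.391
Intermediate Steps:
K(h, w) = w**2 + 3*w (K(h, w) = w*w + 3*w = w**2 + 3*w)
l(y, G) = -G**2/3 (l(y, G) = -(0*(3 + 0) + G)**2/3 = -(0*3 + G)**2/3 = -(0 + G)**2/3 = -G**2/3)
(856*(-77))/(((42*(8*2))*l(1, -4))) = (856*(-77))/(((42*(8*2))*(-1/3*(-4)**2))) = -65912/((42*16)*(-1/3*16)) = -65912/(672*(-16/3)) = -65912/(-3584) = -65912*(-1/3584) = 1177/64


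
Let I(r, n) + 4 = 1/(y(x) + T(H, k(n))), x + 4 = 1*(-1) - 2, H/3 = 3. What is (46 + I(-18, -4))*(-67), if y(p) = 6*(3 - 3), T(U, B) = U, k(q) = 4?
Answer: -25393/9 ≈ -2821.4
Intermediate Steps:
H = 9 (H = 3*3 = 9)
x = -7 (x = -4 + (1*(-1) - 2) = -4 + (-1 - 2) = -4 - 3 = -7)
y(p) = 0 (y(p) = 6*0 = 0)
I(r, n) = -35/9 (I(r, n) = -4 + 1/(0 + 9) = -4 + 1/9 = -4 + ⅑ = -35/9)
(46 + I(-18, -4))*(-67) = (46 - 35/9)*(-67) = (379/9)*(-67) = -25393/9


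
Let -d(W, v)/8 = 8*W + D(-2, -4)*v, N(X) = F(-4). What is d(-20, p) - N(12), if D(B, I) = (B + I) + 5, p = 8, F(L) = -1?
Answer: 1345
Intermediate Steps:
D(B, I) = 5 + B + I
N(X) = -1
d(W, v) = -64*W + 8*v (d(W, v) = -8*(8*W + (5 - 2 - 4)*v) = -8*(8*W - v) = -8*(-v + 8*W) = -64*W + 8*v)
d(-20, p) - N(12) = (-64*(-20) + 8*8) - 1*(-1) = (1280 + 64) + 1 = 1344 + 1 = 1345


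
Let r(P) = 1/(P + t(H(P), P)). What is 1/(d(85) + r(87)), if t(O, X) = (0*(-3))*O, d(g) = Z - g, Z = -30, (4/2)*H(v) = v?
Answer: -87/10004 ≈ -0.0086965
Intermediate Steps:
H(v) = v/2
d(g) = -30 - g
t(O, X) = 0 (t(O, X) = 0*O = 0)
r(P) = 1/P (r(P) = 1/(P + 0) = 1/P)
1/(d(85) + r(87)) = 1/((-30 - 1*85) + 1/87) = 1/((-30 - 85) + 1/87) = 1/(-115 + 1/87) = 1/(-10004/87) = -87/10004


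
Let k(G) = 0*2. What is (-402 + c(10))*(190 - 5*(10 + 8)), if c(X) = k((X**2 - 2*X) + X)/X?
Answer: -40200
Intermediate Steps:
k(G) = 0
c(X) = 0 (c(X) = 0/X = 0)
(-402 + c(10))*(190 - 5*(10 + 8)) = (-402 + 0)*(190 - 5*(10 + 8)) = -402*(190 - 5*18) = -402*(190 - 90) = -402*100 = -40200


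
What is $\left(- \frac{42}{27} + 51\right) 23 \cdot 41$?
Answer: $\frac{419635}{9} \approx 46626.0$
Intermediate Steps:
$\left(- \frac{42}{27} + 51\right) 23 \cdot 41 = \left(\left(-42\right) \frac{1}{27} + 51\right) 23 \cdot 41 = \left(- \frac{14}{9} + 51\right) 23 \cdot 41 = \frac{445}{9} \cdot 23 \cdot 41 = \frac{10235}{9} \cdot 41 = \frac{419635}{9}$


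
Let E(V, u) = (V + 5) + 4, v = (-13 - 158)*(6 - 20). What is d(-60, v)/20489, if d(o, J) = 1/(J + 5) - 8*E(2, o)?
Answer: -211111/49153111 ≈ -0.0042950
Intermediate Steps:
v = 2394 (v = -171*(-14) = 2394)
E(V, u) = 9 + V (E(V, u) = (5 + V) + 4 = 9 + V)
d(o, J) = -88 + 1/(5 + J) (d(o, J) = 1/(J + 5) - 8*(9 + 2) = 1/(5 + J) - 8*11 = 1/(5 + J) - 88 = -88 + 1/(5 + J))
d(-60, v)/20489 = ((-439 - 88*2394)/(5 + 2394))/20489 = ((-439 - 210672)/2399)*(1/20489) = ((1/2399)*(-211111))*(1/20489) = -211111/2399*1/20489 = -211111/49153111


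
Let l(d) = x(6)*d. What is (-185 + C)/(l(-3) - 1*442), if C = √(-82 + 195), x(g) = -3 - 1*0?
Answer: 185/433 - √113/433 ≈ 0.40270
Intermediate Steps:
x(g) = -3 (x(g) = -3 + 0 = -3)
l(d) = -3*d
C = √113 ≈ 10.630
(-185 + C)/(l(-3) - 1*442) = (-185 + √113)/(-3*(-3) - 1*442) = (-185 + √113)/(9 - 442) = (-185 + √113)/(-433) = (-185 + √113)*(-1/433) = 185/433 - √113/433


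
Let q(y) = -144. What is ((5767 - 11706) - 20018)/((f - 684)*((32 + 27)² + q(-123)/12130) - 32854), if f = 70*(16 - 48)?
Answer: 157429205/61931311842 ≈ 0.0025420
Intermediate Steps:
f = -2240 (f = 70*(-32) = -2240)
((5767 - 11706) - 20018)/((f - 684)*((32 + 27)² + q(-123)/12130) - 32854) = ((5767 - 11706) - 20018)/((-2240 - 684)*((32 + 27)² - 144/12130) - 32854) = (-5939 - 20018)/(-2924*(59² - 144*1/12130) - 32854) = -25957/(-2924*(3481 - 72/6065) - 32854) = -25957/(-2924*21112193/6065 - 32854) = -25957/(-61732052332/6065 - 32854) = -25957/(-61931311842/6065) = -25957*(-6065/61931311842) = 157429205/61931311842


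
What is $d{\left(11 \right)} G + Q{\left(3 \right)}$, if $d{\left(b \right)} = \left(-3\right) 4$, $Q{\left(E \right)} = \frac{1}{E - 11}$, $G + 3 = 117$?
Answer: $- \frac{10945}{8} \approx -1368.1$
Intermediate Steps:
$G = 114$ ($G = -3 + 117 = 114$)
$Q{\left(E \right)} = \frac{1}{-11 + E}$
$d{\left(b \right)} = -12$
$d{\left(11 \right)} G + Q{\left(3 \right)} = \left(-12\right) 114 + \frac{1}{-11 + 3} = -1368 + \frac{1}{-8} = -1368 - \frac{1}{8} = - \frac{10945}{8}$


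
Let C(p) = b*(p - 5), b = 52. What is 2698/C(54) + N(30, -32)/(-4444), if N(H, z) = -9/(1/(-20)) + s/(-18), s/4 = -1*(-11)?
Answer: 6489844/6369363 ≈ 1.0189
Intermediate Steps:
C(p) = -260 + 52*p (C(p) = 52*(p - 5) = 52*(-5 + p) = -260 + 52*p)
s = 44 (s = 4*(-1*(-11)) = 4*11 = 44)
N(H, z) = 1598/9 (N(H, z) = -9/(1/(-20)) + 44/(-18) = -9/(-1/20) + 44*(-1/18) = -9*(-20) - 22/9 = 180 - 22/9 = 1598/9)
2698/C(54) + N(30, -32)/(-4444) = 2698/(-260 + 52*54) + (1598/9)/(-4444) = 2698/(-260 + 2808) + (1598/9)*(-1/4444) = 2698/2548 - 799/19998 = 2698*(1/2548) - 799/19998 = 1349/1274 - 799/19998 = 6489844/6369363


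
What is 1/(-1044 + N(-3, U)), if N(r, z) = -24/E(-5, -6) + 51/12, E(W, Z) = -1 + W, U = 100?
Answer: -4/4143 ≈ -0.00096548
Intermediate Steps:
N(r, z) = 33/4 (N(r, z) = -24/(-1 - 5) + 51/12 = -24/(-6) + 51*(1/12) = -24*(-⅙) + 17/4 = 4 + 17/4 = 33/4)
1/(-1044 + N(-3, U)) = 1/(-1044 + 33/4) = 1/(-4143/4) = -4/4143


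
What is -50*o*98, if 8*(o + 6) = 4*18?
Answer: -14700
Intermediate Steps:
o = 3 (o = -6 + (4*18)/8 = -6 + (⅛)*72 = -6 + 9 = 3)
-50*o*98 = -50*3*98 = -150*98 = -14700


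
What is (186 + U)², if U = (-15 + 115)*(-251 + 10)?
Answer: 571879396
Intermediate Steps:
U = -24100 (U = 100*(-241) = -24100)
(186 + U)² = (186 - 24100)² = (-23914)² = 571879396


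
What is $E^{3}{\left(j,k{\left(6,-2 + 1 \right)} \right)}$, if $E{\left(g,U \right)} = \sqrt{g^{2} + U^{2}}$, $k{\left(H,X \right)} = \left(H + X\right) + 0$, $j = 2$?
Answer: $29 \sqrt{29} \approx 156.17$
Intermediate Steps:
$k{\left(H,X \right)} = H + X$
$E{\left(g,U \right)} = \sqrt{U^{2} + g^{2}}$
$E^{3}{\left(j,k{\left(6,-2 + 1 \right)} \right)} = \left(\sqrt{\left(6 + \left(-2 + 1\right)\right)^{2} + 2^{2}}\right)^{3} = \left(\sqrt{\left(6 - 1\right)^{2} + 4}\right)^{3} = \left(\sqrt{5^{2} + 4}\right)^{3} = \left(\sqrt{25 + 4}\right)^{3} = \left(\sqrt{29}\right)^{3} = 29 \sqrt{29}$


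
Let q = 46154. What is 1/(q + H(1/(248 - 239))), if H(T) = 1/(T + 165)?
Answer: 1486/68584853 ≈ 2.1667e-5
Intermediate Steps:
H(T) = 1/(165 + T)
1/(q + H(1/(248 - 239))) = 1/(46154 + 1/(165 + 1/(248 - 239))) = 1/(46154 + 1/(165 + 1/9)) = 1/(46154 + 1/(1486/9)) = 1/(46154 + 9/1486) = 1/(68584853/1486) = 1486/68584853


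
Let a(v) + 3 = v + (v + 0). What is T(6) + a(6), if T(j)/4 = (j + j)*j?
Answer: 297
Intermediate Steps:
T(j) = 8*j**2 (T(j) = 4*((j + j)*j) = 4*((2*j)*j) = 4*(2*j**2) = 8*j**2)
a(v) = -3 + 2*v (a(v) = -3 + (v + (v + 0)) = -3 + (v + v) = -3 + 2*v)
T(6) + a(6) = 8*6**2 + (-3 + 2*6) = 8*36 + (-3 + 12) = 288 + 9 = 297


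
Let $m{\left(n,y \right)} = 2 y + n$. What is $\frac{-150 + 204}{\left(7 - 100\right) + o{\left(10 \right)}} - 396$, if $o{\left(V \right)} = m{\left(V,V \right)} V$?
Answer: $- \frac{9102}{23} \approx -395.74$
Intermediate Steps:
$m{\left(n,y \right)} = n + 2 y$
$o{\left(V \right)} = 3 V^{2}$ ($o{\left(V \right)} = \left(V + 2 V\right) V = 3 V V = 3 V^{2}$)
$\frac{-150 + 204}{\left(7 - 100\right) + o{\left(10 \right)}} - 396 = \frac{-150 + 204}{\left(7 - 100\right) + 3 \cdot 10^{2}} - 396 = \frac{54}{-93 + 3 \cdot 100} - 396 = \frac{54}{-93 + 300} - 396 = \frac{54}{207} - 396 = 54 \cdot \frac{1}{207} - 396 = \frac{6}{23} - 396 = - \frac{9102}{23}$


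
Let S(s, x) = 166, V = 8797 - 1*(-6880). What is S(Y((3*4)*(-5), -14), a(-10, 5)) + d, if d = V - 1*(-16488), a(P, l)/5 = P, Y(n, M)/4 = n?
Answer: 32331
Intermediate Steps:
V = 15677 (V = 8797 + 6880 = 15677)
Y(n, M) = 4*n
a(P, l) = 5*P
d = 32165 (d = 15677 - 1*(-16488) = 15677 + 16488 = 32165)
S(Y((3*4)*(-5), -14), a(-10, 5)) + d = 166 + 32165 = 32331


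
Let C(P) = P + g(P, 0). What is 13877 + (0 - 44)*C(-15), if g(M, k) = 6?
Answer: 14273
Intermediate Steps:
C(P) = 6 + P (C(P) = P + 6 = 6 + P)
13877 + (0 - 44)*C(-15) = 13877 + (0 - 44)*(6 - 15) = 13877 - 44*(-9) = 13877 + 396 = 14273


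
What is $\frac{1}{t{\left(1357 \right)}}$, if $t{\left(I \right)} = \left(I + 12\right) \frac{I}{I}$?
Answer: $\frac{1}{1369} \approx 0.00073046$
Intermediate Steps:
$t{\left(I \right)} = 12 + I$ ($t{\left(I \right)} = \left(12 + I\right) 1 = 12 + I$)
$\frac{1}{t{\left(1357 \right)}} = \frac{1}{12 + 1357} = \frac{1}{1369}$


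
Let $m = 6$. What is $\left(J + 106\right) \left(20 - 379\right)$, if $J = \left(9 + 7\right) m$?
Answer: $-72518$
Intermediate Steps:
$J = 96$ ($J = \left(9 + 7\right) 6 = 16 \cdot 6 = 96$)
$\left(J + 106\right) \left(20 - 379\right) = \left(96 + 106\right) \left(20 - 379\right) = 202 \left(-359\right) = -72518$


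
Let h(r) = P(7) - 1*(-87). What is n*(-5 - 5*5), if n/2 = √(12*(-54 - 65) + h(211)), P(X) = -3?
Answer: -480*I*√21 ≈ -2199.6*I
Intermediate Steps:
h(r) = 84 (h(r) = -3 - 1*(-87) = -3 + 87 = 84)
n = 16*I*√21 (n = 2*√(12*(-54 - 65) + 84) = 2*√(12*(-119) + 84) = 2*√(-1428 + 84) = 2*√(-1344) = 2*(8*I*√21) = 16*I*√21 ≈ 73.321*I)
n*(-5 - 5*5) = (16*I*√21)*(-5 - 5*5) = (16*I*√21)*(-5 - 25) = (16*I*√21)*(-30) = -480*I*√21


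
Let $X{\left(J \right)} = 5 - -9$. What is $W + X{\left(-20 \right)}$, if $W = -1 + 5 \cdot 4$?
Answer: $33$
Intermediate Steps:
$W = 19$ ($W = -1 + 20 = 19$)
$X{\left(J \right)} = 14$ ($X{\left(J \right)} = 5 + 9 = 14$)
$W + X{\left(-20 \right)} = 19 + 14 = 33$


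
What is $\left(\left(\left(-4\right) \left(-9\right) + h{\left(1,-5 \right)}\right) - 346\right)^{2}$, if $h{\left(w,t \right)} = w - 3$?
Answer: $97344$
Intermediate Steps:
$h{\left(w,t \right)} = -3 + w$
$\left(\left(\left(-4\right) \left(-9\right) + h{\left(1,-5 \right)}\right) - 346\right)^{2} = \left(\left(\left(-4\right) \left(-9\right) + \left(-3 + 1\right)\right) - 346\right)^{2} = \left(\left(36 - 2\right) - 346\right)^{2} = \left(34 - 346\right)^{2} = \left(-312\right)^{2} = 97344$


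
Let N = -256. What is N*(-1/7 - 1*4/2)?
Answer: 3840/7 ≈ 548.57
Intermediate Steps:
N*(-1/7 - 1*4/2) = -256*(-1/7 - 1*4/2) = -256*(-1*⅐ - 4*½) = -256*(-⅐ - 2) = -256*(-15/7) = 3840/7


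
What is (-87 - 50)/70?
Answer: -137/70 ≈ -1.9571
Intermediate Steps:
(-87 - 50)/70 = (1/70)*(-137) = -137/70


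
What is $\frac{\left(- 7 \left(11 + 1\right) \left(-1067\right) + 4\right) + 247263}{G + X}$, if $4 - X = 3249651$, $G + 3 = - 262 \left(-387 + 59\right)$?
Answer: $- \frac{336895}{3163714} \approx -0.10649$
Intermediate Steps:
$G = 85933$ ($G = -3 - 262 \left(-387 + 59\right) = -3 - -85936 = -3 + 85936 = 85933$)
$X = -3249647$ ($X = 4 - 3249651 = -3249647$)
$\frac{\left(- 7 \left(11 + 1\right) \left(-1067\right) + 4\right) + 247263}{G + X} = \frac{\left(- 7 \left(11 + 1\right) \left(-1067\right) + 4\right) + 247263}{85933 - 3249647} = \frac{\left(\left(-7\right) 12 \left(-1067\right) + 4\right) + 247263}{-3163714} = \left(\left(\left(-84\right) \left(-1067\right) + 4\right) + 247263\right) \left(- \frac{1}{3163714}\right) = \left(\left(89628 + 4\right) + 247263\right) \left(- \frac{1}{3163714}\right) = \left(89632 + 247263\right) \left(- \frac{1}{3163714}\right) = 336895 \left(- \frac{1}{3163714}\right) = - \frac{336895}{3163714}$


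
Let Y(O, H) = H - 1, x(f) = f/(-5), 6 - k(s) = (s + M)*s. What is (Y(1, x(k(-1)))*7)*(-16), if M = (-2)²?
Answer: 1568/5 ≈ 313.60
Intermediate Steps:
M = 4
k(s) = 6 - s*(4 + s) (k(s) = 6 - (s + 4)*s = 6 - (4 + s)*s = 6 - s*(4 + s))
x(f) = -f/5 (x(f) = f*(-⅕) = -f/5)
Y(O, H) = -1 + H
(Y(1, x(k(-1)))*7)*(-16) = ((-1 - (6 - 1*(-1)² - 4*(-1))/5)*7)*(-16) = ((-1 - (6 - 1*1 + 4)/5)*7)*(-16) = ((-1 - (6 - 1 + 4)/5)*7)*(-16) = ((-1 - ⅕*9)*7)*(-16) = ((-1 - 9/5)*7)*(-16) = -14/5*7*(-16) = -98/5*(-16) = 1568/5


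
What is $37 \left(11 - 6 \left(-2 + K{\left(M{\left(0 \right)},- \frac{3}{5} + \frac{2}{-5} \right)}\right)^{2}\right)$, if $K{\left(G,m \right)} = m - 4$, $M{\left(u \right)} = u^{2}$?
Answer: $-10471$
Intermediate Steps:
$K{\left(G,m \right)} = -4 + m$ ($K{\left(G,m \right)} = m - 4 = -4 + m$)
$37 \left(11 - 6 \left(-2 + K{\left(M{\left(0 \right)},- \frac{3}{5} + \frac{2}{-5} \right)}\right)^{2}\right) = 37 \left(11 - 6 \left(-2 + \left(-4 + \left(- \frac{3}{5} + \frac{2}{-5}\right)\right)\right)^{2}\right) = 37 \left(11 - 6 \left(-2 + \left(-4 + \left(\left(-3\right) \frac{1}{5} + 2 \left(- \frac{1}{5}\right)\right)\right)\right)^{2}\right) = 37 \left(11 - 6 \left(-2 - 5\right)^{2}\right) = 37 \left(11 - 6 \left(-7\right)^{2}\right) = 37 \left(11 - 294\right) = 37 \left(-283\right) = -10471$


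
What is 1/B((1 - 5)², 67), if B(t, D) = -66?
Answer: -1/66 ≈ -0.015152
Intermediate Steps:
1/B((1 - 5)², 67) = 1/(-66) = -1/66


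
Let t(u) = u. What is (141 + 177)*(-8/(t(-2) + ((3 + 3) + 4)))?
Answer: -318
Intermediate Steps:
(141 + 177)*(-8/(t(-2) + ((3 + 3) + 4))) = (141 + 177)*(-8/(-2 + ((3 + 3) + 4))) = 318*(-8/(-2 + (6 + 4))) = 318*(-8/(-2 + 10)) = 318*(-8/8) = 318*(-8*⅛) = 318*(-1) = -318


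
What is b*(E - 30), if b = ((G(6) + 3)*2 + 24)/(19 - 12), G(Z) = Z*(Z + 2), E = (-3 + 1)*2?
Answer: -612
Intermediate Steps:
E = -4 (E = -2*2 = -4)
G(Z) = Z*(2 + Z)
b = 18 (b = ((6*(2 + 6) + 3)*2 + 24)/(19 - 12) = ((6*8 + 3)*2 + 24)/7 = ((48 + 3)*2 + 24)*(1/7) = (51*2 + 24)*(1/7) = (102 + 24)*(1/7) = 126*(1/7) = 18)
b*(E - 30) = 18*(-4 - 30) = 18*(-34) = -612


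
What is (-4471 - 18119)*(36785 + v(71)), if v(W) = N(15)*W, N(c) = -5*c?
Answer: -710681400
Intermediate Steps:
v(W) = -75*W (v(W) = (-5*15)*W = -75*W)
(-4471 - 18119)*(36785 + v(71)) = (-4471 - 18119)*(36785 - 75*71) = -22590*(36785 - 5325) = -22590*31460 = -710681400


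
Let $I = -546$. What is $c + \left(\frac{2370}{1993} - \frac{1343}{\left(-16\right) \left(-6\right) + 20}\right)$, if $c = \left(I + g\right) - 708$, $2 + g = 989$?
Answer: $- \frac{64128875}{231188} \approx -277.39$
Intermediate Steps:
$g = 987$ ($g = -2 + 989 = 987$)
$c = -267$ ($c = \left(-546 + 987\right) - 708 = 441 - 708 = -267$)
$c + \left(\frac{2370}{1993} - \frac{1343}{\left(-16\right) \left(-6\right) + 20}\right) = -267 + \left(\frac{2370}{1993} - \frac{1343}{\left(-16\right) \left(-6\right) + 20}\right) = -267 + \left(2370 \cdot \frac{1}{1993} - \frac{1343}{96 + 20}\right) = -267 + \left(\frac{2370}{1993} - \frac{1343}{116}\right) = -267 - \frac{2401679}{231188} = - \frac{64128875}{231188}$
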